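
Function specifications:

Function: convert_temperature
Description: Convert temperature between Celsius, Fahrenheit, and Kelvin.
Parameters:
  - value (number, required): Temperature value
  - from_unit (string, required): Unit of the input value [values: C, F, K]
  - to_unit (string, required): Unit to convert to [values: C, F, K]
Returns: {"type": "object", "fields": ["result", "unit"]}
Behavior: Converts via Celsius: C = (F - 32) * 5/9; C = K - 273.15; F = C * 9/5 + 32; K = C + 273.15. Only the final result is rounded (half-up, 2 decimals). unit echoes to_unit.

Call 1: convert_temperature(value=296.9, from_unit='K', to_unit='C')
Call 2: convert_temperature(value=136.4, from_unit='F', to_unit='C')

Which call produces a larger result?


Call 1:
  To C: 296.9 - 273.15 = 23.75
  Target is C: 23.75
  Round to 2 decimals: 23.75
  -> 23.75 C
Call 2:
  To C: (136.4 - 32) * 5/9 = 58
  Target is C: 58
  Round to 2 decimals: 58.0
  -> 58.0 C
Call 2 (58.0 C)


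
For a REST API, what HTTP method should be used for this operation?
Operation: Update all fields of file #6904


GET = read, POST = create, PUT = update/replace, DELETE = remove
This operation is an update/replace.
PUT


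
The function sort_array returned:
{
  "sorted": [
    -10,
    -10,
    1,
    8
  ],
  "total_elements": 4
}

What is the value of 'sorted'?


[-10, -10, 1, 8]


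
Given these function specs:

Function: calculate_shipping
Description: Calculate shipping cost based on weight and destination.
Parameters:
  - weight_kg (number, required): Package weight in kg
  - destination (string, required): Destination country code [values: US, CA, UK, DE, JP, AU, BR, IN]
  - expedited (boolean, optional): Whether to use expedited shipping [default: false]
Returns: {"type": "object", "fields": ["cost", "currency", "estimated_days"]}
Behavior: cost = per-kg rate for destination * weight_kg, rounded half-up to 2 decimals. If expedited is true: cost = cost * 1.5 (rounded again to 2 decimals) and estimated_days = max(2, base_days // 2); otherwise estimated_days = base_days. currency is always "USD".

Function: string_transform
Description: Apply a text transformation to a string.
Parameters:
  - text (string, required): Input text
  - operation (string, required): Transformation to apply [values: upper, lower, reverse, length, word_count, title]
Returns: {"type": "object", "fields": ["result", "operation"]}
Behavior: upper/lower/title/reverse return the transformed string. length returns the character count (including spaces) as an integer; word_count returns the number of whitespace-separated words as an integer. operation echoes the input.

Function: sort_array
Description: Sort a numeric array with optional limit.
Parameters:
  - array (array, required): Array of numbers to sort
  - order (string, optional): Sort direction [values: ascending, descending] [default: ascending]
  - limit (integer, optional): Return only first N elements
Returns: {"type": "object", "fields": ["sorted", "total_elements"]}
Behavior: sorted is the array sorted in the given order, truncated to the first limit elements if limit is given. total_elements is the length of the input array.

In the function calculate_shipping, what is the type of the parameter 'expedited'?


The calculate_shipping spec declares:
  - expedited (boolean, optional): Whether to use expedited shipping [default: false]
Type:
boolean


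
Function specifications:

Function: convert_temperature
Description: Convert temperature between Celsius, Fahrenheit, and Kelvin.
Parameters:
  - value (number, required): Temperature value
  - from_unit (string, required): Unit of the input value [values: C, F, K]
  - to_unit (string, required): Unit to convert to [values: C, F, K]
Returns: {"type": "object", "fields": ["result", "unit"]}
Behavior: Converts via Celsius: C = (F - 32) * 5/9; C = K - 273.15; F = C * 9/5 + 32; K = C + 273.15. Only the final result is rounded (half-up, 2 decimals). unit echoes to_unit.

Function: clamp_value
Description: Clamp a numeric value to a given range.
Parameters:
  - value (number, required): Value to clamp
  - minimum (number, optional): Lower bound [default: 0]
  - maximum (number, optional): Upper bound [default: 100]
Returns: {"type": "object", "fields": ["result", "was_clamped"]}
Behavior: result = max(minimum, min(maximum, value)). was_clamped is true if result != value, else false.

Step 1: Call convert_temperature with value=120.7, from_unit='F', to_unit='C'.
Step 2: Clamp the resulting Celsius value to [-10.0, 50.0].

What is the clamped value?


Step 1: convert_temperature(value=120.7, from_unit=F, to_unit=C)
  To C: (120.7 - 32) * 5/9 = 49.277778
  Target is C: 49.277778
  Round to 2 decimals: 49.28
  -> result = 49.28 C
Step 2: clamp_value(value=49.28, minimum=-10.0, maximum=50.0)
  result = max(-10.0, min(50.0, 49.28)) = max(-10.0, 49.28) = 49.28
  was_clamped = (49.28 != 49.28) = false
  -> result = 49.28
49.28


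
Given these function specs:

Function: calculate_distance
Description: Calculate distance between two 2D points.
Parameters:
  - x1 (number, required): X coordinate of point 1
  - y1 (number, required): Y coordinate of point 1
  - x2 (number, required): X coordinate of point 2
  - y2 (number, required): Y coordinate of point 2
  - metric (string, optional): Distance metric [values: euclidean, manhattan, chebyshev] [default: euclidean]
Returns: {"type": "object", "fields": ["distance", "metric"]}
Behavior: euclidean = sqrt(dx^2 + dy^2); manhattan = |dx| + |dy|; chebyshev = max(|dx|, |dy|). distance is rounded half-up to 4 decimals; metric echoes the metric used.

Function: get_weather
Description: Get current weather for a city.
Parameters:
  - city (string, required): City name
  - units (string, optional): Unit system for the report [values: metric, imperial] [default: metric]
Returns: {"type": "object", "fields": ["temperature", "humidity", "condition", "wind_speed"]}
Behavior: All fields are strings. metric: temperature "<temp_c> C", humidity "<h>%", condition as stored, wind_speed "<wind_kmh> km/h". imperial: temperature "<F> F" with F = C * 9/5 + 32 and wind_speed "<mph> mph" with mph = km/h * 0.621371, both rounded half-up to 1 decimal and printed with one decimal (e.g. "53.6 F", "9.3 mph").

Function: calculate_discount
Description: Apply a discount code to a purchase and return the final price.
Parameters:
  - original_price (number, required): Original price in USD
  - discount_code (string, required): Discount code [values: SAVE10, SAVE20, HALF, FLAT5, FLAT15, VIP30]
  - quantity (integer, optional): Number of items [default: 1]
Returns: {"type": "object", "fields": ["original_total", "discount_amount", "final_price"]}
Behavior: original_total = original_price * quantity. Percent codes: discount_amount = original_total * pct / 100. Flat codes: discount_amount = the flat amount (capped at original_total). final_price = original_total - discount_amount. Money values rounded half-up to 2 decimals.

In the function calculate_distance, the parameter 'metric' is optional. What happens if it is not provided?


The calculate_distance spec declares:
  - metric (string, optional): Distance metric [values: euclidean, manhattan, chebyshev] [default: euclidean]
It defaults to euclidean


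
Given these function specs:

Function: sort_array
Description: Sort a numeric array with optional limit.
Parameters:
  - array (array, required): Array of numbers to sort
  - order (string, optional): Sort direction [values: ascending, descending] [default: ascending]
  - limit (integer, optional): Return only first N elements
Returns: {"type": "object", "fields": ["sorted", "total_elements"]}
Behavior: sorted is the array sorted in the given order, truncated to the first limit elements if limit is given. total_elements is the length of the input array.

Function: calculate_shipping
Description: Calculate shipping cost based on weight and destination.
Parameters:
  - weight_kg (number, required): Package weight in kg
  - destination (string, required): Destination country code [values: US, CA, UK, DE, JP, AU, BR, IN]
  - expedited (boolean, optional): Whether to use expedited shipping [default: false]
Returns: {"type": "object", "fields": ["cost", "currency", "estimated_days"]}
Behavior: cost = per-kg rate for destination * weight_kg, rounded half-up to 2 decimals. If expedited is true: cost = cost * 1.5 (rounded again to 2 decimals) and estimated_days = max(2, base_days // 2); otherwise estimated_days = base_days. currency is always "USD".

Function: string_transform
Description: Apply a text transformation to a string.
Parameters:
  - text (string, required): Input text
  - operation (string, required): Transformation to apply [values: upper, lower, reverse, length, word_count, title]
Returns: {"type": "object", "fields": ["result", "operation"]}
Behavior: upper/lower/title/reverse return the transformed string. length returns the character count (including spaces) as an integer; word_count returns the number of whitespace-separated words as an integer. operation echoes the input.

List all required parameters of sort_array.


Parameters of sort_array and their required/optional flag:
  array: required
  order: optional
  limit: optional
array


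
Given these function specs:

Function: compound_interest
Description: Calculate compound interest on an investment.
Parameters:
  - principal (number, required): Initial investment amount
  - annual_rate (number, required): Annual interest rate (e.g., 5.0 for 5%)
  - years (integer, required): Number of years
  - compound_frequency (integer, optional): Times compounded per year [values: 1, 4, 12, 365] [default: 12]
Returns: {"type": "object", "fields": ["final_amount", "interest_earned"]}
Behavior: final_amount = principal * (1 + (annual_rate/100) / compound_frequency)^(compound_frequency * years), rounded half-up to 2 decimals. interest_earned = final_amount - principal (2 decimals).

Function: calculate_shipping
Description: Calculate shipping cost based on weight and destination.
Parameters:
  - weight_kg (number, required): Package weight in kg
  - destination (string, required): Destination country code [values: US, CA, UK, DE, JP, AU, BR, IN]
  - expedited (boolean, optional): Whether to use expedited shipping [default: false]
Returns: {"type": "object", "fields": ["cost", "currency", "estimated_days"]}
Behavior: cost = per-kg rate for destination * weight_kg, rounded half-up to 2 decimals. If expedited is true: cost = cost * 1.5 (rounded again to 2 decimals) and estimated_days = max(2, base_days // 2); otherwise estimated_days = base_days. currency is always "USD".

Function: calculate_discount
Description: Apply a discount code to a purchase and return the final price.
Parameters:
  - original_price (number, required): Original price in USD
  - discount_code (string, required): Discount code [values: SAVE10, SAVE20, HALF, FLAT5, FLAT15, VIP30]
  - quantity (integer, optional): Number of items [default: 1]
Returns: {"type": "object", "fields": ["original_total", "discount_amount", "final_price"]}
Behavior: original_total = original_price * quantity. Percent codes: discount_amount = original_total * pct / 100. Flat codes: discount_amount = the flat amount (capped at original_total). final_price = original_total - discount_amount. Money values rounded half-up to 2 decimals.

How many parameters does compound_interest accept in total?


Parameters of compound_interest: principal (required), annual_rate (required), years (required), compound_frequency (optional)
Total:
4


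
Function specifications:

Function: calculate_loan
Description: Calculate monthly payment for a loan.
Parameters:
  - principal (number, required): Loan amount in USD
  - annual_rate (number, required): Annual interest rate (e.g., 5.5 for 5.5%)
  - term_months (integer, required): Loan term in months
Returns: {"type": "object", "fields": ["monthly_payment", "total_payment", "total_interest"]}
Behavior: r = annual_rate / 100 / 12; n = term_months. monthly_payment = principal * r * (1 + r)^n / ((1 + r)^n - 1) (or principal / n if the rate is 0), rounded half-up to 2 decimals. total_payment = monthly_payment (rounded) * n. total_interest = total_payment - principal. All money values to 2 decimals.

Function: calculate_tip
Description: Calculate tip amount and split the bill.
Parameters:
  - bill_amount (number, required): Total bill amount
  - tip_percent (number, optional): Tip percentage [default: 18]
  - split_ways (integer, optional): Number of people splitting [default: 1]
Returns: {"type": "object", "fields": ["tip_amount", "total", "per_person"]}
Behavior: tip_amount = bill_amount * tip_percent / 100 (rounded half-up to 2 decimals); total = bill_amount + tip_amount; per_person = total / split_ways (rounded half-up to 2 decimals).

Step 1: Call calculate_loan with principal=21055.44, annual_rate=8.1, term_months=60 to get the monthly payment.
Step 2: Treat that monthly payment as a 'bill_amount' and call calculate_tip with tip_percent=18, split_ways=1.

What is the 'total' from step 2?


Step 1: calculate_loan(principal=21055.44, annual_rate=8.1, term_months=60)
  r = 8.1 / 100 / 12 = 0.00675 (keep full precision)
  (1 + r)^60 = 1.4972637
  monthly_payment = 21055.44 * 0.00675 * 1.4972637 / (1.4972637 - 1) = 427.936796 -> 427.94
  total_payment = 427.94 * 60 = 25676.40
  total_interest = 25676.40 - 21055.44 = 4620.96
  -> monthly_payment = 427.94
Step 2: calculate_tip(bill_amount=427.94, tip_percent=18, split_ways=1)
  tip_amount = 427.94 * 18/100 = 77.0292 -> 77.03
  total = 427.94 + 77.03 = 504.97
  per_person = 504.97 / 1 = 504.97 -> 504.97
  -> total = 504.97
$504.97


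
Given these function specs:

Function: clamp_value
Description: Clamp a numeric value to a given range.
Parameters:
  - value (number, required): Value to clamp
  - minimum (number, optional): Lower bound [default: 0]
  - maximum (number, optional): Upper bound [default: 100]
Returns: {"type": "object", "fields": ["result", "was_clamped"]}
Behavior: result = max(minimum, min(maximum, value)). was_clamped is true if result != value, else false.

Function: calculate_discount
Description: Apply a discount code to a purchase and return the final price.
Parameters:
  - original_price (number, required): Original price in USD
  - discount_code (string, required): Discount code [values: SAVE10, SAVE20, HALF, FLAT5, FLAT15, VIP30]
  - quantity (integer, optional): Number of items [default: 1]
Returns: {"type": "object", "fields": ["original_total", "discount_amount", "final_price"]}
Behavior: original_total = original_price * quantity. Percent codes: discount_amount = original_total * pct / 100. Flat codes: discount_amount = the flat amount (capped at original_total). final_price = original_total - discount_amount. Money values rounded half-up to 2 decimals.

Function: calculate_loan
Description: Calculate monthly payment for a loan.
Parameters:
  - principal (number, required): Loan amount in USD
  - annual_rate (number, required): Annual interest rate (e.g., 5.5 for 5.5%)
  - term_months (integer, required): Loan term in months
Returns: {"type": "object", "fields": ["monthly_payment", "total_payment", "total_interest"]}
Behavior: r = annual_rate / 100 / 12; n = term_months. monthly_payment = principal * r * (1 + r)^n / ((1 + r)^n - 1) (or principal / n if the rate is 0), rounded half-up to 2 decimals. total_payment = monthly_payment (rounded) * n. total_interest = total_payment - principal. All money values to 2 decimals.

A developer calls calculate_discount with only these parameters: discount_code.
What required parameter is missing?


Required parameters: original_price, discount_code
Provided: discount_code
Missing: original_price
original_price


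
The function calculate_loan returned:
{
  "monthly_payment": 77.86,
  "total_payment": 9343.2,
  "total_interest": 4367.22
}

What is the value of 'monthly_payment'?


77.86


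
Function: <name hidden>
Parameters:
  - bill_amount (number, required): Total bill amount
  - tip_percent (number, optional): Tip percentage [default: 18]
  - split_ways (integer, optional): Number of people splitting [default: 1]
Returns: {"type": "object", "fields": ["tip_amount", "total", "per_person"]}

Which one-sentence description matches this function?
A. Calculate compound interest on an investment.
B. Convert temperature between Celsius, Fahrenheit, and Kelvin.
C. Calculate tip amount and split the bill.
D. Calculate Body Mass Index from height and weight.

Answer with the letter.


Parameters bill_amount, tip_percent, split_ways and return ["tip_amount", "total", "per_person"] fit: Calculate tip amount and split the bill.
C


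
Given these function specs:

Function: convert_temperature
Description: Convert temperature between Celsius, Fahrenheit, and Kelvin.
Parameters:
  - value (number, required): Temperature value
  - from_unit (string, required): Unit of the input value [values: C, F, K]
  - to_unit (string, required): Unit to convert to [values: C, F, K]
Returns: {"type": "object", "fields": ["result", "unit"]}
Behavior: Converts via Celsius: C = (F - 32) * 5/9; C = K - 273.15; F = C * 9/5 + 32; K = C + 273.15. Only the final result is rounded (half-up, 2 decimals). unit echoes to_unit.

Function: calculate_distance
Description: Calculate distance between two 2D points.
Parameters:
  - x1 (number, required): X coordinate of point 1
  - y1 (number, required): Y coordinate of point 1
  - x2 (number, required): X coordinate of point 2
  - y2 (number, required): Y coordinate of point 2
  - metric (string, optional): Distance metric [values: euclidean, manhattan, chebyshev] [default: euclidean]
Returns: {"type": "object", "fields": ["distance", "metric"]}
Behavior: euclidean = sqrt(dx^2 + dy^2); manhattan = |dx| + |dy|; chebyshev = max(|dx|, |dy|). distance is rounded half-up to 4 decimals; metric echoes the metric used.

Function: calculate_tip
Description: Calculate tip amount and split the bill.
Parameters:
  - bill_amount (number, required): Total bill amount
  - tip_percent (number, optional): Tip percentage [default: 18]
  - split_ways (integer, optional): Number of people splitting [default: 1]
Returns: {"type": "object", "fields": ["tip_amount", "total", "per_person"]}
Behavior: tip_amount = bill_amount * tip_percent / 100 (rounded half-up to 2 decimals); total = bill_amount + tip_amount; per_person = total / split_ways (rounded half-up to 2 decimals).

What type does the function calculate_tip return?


The calculate_tip spec declares Returns: {"type": "object", "fields": ["tip_amount", "total", "per_person"]}
Type:
object


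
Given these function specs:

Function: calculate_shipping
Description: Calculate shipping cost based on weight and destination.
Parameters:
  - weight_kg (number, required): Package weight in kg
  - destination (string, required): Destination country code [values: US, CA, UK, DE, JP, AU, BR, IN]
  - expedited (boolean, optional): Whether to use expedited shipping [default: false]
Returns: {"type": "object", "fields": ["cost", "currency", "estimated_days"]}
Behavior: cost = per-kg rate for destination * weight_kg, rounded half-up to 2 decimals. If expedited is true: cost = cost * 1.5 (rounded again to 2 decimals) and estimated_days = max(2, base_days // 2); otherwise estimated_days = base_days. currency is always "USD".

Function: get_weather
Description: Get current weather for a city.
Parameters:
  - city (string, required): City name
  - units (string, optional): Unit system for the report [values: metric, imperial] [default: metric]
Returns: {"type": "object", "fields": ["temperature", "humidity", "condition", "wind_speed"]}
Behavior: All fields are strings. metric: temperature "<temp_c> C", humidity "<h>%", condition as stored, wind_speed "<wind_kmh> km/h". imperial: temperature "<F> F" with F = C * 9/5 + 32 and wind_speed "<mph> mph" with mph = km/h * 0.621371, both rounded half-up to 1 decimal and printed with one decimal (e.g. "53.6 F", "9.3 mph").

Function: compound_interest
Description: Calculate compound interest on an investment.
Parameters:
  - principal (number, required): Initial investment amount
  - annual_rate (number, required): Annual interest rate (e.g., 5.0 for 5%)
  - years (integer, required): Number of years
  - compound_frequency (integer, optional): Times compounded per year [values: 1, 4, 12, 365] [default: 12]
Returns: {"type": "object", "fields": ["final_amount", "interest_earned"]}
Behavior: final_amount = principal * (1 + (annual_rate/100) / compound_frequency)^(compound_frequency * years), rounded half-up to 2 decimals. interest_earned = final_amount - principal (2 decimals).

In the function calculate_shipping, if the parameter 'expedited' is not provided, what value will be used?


The calculate_shipping spec declares:
  - expedited (boolean, optional): Whether to use expedited shipping [default: false]
Default:
false


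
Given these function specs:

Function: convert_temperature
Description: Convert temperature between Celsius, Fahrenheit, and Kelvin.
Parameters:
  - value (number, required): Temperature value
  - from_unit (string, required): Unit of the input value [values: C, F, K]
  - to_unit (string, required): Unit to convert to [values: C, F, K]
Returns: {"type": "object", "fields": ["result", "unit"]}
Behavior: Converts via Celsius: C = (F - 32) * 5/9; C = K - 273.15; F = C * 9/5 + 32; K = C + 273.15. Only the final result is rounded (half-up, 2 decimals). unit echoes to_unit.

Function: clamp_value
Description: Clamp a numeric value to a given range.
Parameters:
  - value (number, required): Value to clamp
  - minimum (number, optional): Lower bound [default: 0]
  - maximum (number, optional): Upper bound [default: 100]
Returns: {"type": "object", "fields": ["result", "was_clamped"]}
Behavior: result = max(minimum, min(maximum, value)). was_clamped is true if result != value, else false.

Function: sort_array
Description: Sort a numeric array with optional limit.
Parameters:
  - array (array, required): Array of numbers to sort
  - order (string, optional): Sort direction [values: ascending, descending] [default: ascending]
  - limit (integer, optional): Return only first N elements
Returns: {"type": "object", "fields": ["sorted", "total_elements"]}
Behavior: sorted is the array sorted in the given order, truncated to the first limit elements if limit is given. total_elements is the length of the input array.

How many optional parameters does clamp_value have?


Parameters of clamp_value: value (required), minimum (optional), maximum (optional)
Optional count:
2


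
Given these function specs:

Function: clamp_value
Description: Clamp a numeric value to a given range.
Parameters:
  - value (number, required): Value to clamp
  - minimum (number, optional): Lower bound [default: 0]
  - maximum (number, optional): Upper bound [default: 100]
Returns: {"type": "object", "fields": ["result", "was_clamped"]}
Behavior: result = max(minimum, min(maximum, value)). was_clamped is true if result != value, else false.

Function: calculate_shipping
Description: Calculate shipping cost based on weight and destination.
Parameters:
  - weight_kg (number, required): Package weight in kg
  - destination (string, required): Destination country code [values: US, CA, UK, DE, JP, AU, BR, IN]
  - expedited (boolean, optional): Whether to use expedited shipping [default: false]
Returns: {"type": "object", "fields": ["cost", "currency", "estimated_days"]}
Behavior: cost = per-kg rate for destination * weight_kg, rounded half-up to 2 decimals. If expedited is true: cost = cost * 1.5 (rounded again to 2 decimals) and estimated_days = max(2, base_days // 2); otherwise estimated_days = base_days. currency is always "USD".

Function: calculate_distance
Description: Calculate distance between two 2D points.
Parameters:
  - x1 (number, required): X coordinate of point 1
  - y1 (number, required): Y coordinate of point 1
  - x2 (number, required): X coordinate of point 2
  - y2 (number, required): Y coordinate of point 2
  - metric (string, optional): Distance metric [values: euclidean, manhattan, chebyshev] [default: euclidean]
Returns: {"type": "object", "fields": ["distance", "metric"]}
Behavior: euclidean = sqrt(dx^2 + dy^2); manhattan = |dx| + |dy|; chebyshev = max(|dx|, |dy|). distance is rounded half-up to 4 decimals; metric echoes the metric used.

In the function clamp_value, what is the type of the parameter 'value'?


The clamp_value spec declares:
  - value (number, required): Value to clamp
Type:
number


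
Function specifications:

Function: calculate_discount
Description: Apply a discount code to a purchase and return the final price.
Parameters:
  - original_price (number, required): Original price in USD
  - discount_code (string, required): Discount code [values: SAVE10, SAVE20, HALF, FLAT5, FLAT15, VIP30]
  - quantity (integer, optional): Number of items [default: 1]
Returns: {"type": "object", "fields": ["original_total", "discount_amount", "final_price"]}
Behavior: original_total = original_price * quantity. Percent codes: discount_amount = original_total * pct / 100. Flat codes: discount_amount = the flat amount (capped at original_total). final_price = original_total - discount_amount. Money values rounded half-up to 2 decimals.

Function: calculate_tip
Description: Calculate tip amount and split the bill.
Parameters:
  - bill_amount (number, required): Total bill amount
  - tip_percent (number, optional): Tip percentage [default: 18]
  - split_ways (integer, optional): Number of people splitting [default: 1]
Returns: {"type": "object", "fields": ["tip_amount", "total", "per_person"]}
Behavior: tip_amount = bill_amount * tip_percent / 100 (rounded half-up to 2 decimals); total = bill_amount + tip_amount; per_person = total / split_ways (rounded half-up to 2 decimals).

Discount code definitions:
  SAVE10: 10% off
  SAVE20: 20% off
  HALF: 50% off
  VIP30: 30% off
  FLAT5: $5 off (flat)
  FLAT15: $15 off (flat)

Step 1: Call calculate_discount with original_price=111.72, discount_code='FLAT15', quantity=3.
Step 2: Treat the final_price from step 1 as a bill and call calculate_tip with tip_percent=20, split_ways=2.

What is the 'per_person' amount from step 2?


Step 1: calculate_discount(original_price=111.72, discount_code=FLAT15, quantity=3)
  original_total = 111.72 * 3 = 335.16
  FLAT15 = $15 flat: discount_amount = min(15.00, 335.16) = 15.00
  final_price = 335.16 - 15.00 = 320.16
  -> final_price = 320.16
Step 2: calculate_tip(bill_amount=320.16, tip_percent=20, split_ways=2)
  tip_amount = 320.16 * 20/100 = 64.032 -> 64.03
  total = 320.16 + 64.03 = 384.19
  per_person = 384.19 / 2 = 192.095 -> 192.10
  -> per_person = 192.10
$192.10


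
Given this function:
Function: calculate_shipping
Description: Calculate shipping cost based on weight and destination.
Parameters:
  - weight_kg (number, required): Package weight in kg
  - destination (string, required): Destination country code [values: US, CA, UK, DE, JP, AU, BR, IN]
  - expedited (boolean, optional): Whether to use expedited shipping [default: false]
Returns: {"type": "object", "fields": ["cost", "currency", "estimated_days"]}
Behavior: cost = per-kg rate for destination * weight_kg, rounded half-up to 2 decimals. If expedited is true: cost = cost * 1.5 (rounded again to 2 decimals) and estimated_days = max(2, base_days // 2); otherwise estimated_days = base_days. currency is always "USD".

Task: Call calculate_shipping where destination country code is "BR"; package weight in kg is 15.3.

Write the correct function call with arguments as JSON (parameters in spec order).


Mapping each described value to its parameter name:
  'Destination country code' -> destination = "BR"
  'Package weight in kg' -> weight_kg = 15.3
calculate_shipping({"weight_kg": 15.3, "destination": "BR"})


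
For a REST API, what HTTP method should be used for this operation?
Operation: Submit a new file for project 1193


GET = read, POST = create, PUT = update/replace, DELETE = remove
This operation is a create.
POST


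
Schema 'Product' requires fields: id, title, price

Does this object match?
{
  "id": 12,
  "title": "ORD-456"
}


Checking required fields...
Missing: price
Invalid - missing required field 'price'


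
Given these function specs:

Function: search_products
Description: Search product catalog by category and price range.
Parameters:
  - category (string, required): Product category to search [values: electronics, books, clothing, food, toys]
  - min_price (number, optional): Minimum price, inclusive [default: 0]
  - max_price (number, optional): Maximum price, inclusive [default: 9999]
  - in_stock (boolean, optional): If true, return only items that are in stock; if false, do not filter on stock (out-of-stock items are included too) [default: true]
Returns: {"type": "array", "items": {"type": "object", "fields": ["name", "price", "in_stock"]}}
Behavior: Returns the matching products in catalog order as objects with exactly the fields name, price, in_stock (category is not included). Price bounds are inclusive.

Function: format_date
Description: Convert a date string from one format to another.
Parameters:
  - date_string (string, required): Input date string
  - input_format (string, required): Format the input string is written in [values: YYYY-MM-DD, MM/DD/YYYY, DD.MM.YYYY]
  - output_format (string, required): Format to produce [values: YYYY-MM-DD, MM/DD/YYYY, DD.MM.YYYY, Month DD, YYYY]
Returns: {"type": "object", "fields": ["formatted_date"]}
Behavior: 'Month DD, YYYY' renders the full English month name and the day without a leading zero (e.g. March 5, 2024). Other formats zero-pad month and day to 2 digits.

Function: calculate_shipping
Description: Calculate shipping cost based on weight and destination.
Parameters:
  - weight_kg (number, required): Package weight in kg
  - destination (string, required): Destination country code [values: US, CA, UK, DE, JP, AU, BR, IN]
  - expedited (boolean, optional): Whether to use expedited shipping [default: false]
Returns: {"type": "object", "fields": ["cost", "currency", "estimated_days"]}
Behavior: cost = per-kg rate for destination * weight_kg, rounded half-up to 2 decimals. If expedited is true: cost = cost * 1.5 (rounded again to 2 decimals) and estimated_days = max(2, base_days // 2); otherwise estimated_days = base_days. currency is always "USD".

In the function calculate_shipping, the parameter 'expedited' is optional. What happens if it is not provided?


The calculate_shipping spec declares:
  - expedited (boolean, optional): Whether to use expedited shipping [default: false]
It defaults to false


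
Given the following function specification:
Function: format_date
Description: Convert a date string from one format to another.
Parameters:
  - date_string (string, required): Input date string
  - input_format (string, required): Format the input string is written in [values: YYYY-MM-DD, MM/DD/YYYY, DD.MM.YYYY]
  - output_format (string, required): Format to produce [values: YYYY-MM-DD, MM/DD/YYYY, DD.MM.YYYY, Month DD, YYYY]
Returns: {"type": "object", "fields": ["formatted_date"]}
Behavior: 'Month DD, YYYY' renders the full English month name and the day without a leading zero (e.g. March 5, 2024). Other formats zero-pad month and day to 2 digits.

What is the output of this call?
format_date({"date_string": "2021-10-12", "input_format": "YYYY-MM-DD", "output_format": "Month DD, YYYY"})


Parse '2021-10-12' as YYYY-MM-DD: year=2021, month=10, day=12
Month 10 = October
Render as Month DD, YYYY: October 12, 2021
Output:
{"formatted_date": "October 12, 2021"}


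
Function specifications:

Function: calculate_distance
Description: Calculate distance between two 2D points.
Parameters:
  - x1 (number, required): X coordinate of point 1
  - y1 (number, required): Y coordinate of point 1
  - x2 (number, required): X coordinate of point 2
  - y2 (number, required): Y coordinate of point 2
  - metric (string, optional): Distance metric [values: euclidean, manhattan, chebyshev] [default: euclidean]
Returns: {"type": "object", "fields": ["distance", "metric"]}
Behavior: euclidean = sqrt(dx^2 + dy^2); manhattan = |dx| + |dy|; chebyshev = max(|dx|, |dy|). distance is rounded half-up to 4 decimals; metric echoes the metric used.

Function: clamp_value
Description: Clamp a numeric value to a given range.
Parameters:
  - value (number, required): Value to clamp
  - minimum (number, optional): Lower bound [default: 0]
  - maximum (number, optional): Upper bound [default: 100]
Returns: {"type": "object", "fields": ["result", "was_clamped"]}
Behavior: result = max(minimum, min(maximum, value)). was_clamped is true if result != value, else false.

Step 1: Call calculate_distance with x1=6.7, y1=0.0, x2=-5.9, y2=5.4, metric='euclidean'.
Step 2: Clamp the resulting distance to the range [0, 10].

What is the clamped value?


Step 1: calculate_distance (euclidean)
  |dx| = |-5.9 - 6.7| = 12.6; |dy| = |5.4 - 0| = 5.4
  euclidean: sqrt(12.6^2 + 5.4^2) = sqrt(187.92) = 13.708392
  Round to 4 decimals: 13.7084
  -> distance = 13.7084
Step 2: clamp_value(value=13.7084, minimum=0, maximum=10)
  result = max(0, min(10, 13.7084)) = max(0, 10) = 10
  was_clamped = (10 != 13.7084) = true
  -> result = 10
10


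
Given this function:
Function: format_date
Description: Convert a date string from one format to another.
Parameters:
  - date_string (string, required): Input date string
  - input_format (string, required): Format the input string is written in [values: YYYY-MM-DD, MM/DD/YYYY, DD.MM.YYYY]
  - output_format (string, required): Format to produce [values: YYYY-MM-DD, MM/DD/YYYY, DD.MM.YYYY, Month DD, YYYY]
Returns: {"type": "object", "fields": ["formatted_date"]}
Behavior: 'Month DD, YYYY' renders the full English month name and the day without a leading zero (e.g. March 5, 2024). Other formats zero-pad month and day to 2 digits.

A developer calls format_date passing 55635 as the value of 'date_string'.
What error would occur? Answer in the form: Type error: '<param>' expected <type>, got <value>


Spec: 'date_string' is declared as string; 55635 is an integer.
Type error: 'date_string' expected string, got 55635


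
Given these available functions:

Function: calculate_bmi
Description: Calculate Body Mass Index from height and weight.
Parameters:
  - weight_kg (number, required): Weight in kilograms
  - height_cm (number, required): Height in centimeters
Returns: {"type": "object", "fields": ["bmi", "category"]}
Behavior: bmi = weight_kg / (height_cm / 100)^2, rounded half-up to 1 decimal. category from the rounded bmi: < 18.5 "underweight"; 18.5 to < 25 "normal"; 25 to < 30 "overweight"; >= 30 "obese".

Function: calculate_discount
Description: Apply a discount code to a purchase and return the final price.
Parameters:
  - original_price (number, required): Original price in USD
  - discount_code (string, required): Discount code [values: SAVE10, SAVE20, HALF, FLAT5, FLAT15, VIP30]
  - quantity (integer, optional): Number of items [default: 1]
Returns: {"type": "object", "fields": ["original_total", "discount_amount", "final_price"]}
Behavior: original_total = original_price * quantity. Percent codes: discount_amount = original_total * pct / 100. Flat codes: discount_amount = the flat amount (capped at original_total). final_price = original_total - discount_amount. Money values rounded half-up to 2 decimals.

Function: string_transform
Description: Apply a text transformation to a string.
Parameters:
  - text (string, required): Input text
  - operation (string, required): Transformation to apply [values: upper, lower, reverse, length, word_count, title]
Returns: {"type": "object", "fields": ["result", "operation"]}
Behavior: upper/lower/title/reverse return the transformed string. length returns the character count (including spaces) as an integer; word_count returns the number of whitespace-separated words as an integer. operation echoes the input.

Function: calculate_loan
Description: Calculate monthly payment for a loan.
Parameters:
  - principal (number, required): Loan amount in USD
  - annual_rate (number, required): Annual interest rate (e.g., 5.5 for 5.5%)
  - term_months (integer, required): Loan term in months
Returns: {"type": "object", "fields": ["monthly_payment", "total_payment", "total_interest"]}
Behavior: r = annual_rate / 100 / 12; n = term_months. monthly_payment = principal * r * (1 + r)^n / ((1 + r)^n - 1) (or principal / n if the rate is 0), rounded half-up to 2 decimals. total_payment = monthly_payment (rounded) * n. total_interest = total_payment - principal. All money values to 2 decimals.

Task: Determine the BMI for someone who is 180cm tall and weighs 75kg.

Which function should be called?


The task needs a function whose description is: Calculate Body Mass Index from height and weight.
calculate_bmi


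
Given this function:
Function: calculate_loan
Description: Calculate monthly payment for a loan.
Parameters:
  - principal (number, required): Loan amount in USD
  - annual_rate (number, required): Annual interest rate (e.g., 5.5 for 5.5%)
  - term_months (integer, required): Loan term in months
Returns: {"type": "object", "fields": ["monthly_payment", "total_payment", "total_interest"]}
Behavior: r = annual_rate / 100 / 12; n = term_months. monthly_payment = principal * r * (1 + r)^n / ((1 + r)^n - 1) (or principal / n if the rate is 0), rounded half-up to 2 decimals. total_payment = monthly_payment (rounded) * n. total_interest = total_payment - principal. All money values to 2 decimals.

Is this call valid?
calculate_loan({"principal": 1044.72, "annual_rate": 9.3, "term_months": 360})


Checking all required parameters present and types match... All valid.
Valid


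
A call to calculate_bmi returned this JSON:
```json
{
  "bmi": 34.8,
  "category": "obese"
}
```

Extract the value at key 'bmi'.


34.8


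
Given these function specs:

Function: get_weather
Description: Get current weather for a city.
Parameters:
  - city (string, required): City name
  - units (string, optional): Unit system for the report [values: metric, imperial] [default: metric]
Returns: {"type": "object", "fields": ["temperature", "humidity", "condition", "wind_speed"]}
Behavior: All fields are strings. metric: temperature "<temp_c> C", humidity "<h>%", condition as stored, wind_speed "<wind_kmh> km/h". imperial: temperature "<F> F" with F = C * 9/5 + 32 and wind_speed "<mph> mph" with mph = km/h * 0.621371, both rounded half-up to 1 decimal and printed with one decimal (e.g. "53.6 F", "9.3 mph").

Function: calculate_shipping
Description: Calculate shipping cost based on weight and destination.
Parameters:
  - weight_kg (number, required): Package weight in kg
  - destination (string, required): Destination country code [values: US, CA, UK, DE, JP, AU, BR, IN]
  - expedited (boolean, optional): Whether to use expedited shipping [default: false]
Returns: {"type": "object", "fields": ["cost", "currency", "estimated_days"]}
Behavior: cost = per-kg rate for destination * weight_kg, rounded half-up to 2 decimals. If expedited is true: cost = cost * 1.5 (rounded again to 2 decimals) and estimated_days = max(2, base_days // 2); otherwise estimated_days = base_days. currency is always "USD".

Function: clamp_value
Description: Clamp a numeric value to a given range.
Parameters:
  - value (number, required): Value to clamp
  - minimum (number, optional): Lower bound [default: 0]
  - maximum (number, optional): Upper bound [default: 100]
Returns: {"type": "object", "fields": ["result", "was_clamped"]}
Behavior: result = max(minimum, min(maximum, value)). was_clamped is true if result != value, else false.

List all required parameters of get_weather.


Parameters of get_weather and their required/optional flag:
  city: required
  units: optional
city


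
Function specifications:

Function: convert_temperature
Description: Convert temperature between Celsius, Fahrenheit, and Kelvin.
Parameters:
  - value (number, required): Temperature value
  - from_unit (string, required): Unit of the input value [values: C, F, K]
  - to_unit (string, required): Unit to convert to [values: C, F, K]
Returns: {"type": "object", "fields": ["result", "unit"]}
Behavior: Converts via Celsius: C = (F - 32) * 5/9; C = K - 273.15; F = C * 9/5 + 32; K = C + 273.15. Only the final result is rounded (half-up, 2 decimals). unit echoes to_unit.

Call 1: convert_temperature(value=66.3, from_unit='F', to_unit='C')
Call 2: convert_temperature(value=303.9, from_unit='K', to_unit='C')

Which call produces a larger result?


Call 1:
  To C: (66.3 - 32) * 5/9 = 19.055556
  Target is C: 19.055556
  Round to 2 decimals: 19.06
  -> 19.06 C
Call 2:
  To C: 303.9 - 273.15 = 30.75
  Target is C: 30.75
  Round to 2 decimals: 30.75
  -> 30.75 C
Call 2 (30.75 C)
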